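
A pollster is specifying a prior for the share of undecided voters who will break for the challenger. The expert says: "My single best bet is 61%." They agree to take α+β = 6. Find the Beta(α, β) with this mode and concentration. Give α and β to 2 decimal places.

α = 3.44, β = 2.56

For α,β > 1 the Beta mode is (α−1)/(α+β−2). With α+β = 6, the mode is (α−1)/4.
Set (α−1)/4 = 0.61 → α = 1 + 0.61·4 = 3.44.
β = 6 − α = 2.56.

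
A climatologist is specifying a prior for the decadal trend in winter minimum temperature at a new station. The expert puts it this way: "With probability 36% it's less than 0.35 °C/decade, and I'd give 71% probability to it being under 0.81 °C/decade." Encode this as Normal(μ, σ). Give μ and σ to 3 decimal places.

μ = 0.531, σ = 0.504

The p-quantile of Normal(μ,σ) is μ + z_p·σ, with z_{0.36} = -0.3585 and z_{0.71} = 0.5534.
Eliminate σ: μ = (z₂·x₁ − z₁·x₂)/(z₂ − z₁) = (0.5534·0.35 − (-0.3585)·0.81)/0.9118 = 0.531.
Then σ = (x₂ − x₁)/(z₂ − z₁) = (0.81 − 0.35)/0.9118 = 0.504.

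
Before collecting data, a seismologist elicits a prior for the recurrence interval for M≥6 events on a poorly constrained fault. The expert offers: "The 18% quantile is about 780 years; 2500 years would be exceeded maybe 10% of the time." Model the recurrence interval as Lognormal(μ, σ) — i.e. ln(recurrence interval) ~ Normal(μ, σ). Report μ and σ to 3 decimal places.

μ ≈ 7.145, σ ≈ 0.530

If T ~ Lognormal(μ,σ) then ln T ~ Normal(μ,σ), so the p-quantile of ln T is μ + z_p·σ.
ln(780) = 6.659 and ln(2500) = 7.824; z_{0.18} = -0.9154, z_{0.9} = 1.282.
σ = (7.824 − 6.659)/(1.282 − (-0.9154)) = 0.530.
μ = 6.659 − (-0.9154)·0.530 = 7.145.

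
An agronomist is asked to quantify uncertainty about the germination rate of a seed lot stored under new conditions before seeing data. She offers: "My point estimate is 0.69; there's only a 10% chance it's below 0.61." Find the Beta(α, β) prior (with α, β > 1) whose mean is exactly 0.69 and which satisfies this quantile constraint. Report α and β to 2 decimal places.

α ≈ 38.95, β ≈ 17.50

With mean 0.69 fixed, write α = 0.69s, β = 0.31s where s = α+β.
Need P(θ < 0.61) = 0.1 under Beta(0.69s, 0.31s). Normal approximation: (q−m)/√(m(1−m)/s) ≈ z_{0.1} = -1.28, so s ≈ 0.69·0.31·(-1.28)²/(0.61−0.69)² = 54.9.
At s = 54.9: P(θ<0.61) ≈ 0.103. Adjusting to match 0.1 gives s ≈ 56.44.
So α = 0.69·56.44 ≈ 38.95, β = 0.31·56.44 ≈ 17.50.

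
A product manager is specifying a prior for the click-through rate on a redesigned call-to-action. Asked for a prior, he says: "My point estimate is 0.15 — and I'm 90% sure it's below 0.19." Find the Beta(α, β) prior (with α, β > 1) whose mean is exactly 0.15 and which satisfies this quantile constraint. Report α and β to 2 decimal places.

α ≈ 20.54, β ≈ 116.40

With mean 0.15 fixed, write α = 0.15s, β = 0.85s where s = α+β.
Need P(θ < 0.19) = 0.9 under Beta(0.15s, 0.85s). Normal approximation: (q−m)/√(m(1−m)/s) ≈ z_{0.9} = 1.28, so s ≈ 0.15·0.85·(1.28)²/(0.19−0.15)² = 130.9.
At s = 130.9: P(θ<0.19) ≈ 0.895. Adjusting to match 0.9 gives s ≈ 136.94.
So α = 0.15·136.94 ≈ 20.54, β = 0.85·136.94 ≈ 116.40.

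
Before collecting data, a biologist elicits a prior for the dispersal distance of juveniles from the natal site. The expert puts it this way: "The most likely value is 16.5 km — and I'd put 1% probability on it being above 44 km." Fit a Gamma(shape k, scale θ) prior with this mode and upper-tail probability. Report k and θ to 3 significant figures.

Gamma(k,θ) with k>1 has mode (k−1)θ, so θ = 16.5/(k−1).
Need P(X < 44) = 0.99 with θ tied to k this way. Start at k = 2, θ = 16.5: P(X<44) ≈ 0.745.
Too low — raise k to concentrate. Iterating converges to k ≈ 5.81.
Then θ = 16.5/(5.81−1) ≈ 3.43.

k ≈ 5.81, θ ≈ 3.43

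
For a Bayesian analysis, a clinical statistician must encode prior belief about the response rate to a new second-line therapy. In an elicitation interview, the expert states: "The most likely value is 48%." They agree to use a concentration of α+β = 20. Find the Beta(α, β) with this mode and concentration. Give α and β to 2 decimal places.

For α,β > 1 the Beta mode is (α−1)/(α+β−2). With α+β = 20, the mode is (α−1)/18.
Set (α−1)/18 = 0.48 → α = 1 + 0.48·18 = 9.64.
β = 20 − α = 10.36.

α = 9.64, β = 10.36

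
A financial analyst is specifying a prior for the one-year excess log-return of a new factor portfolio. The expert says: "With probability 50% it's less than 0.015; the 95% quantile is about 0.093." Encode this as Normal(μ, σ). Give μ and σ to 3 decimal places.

For Normal(μ,σ), the p-quantile is μ + z_p·σ. Here z_{0.5} = 0, z_{0.95} = 1.645.
So 0.015 = μ + 0σ and 0.093 = μ + 1.645σ.
Subtracting: σ = (0.093 − 0.015)/(1.645 − (0)) = 0.047.
Then μ = 0.015 − (0)·0.047 = 0.015.

μ = 0.015, σ = 0.047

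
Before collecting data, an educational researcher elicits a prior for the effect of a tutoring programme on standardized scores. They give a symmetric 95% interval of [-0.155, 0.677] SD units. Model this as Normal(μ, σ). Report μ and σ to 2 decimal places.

A symmetric 95% interval runs μ ± z·σ with z = 1.96.
Half-width = 0.416, so σ = 0.416/1.96 = 0.21.
μ is the interval midpoint, 0.26.

μ = 0.26, σ = 0.21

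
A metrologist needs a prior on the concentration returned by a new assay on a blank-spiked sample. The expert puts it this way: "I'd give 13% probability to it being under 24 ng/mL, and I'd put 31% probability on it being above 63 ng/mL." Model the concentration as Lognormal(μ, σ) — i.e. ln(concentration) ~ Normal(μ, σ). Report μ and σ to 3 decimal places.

If T ~ Lognormal(μ,σ) then ln T ~ Normal(μ,σ), so the p-quantile of ln T is μ + z_p·σ.
ln(24) = 3.178 and ln(63) = 4.143; z_{0.13} = -1.126, z_{0.69} = 0.4959.
σ = (4.143 − 3.178)/(0.4959 − (-1.126)) = 0.595.
μ = 3.178 − (-1.126)·0.595 = 3.848.

μ ≈ 3.848, σ ≈ 0.595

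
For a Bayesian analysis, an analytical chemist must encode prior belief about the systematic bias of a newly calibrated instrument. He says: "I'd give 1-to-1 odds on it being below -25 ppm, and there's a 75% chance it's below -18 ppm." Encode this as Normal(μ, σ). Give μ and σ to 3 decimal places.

For Normal(μ,σ), the p-quantile is μ + z_p·σ. Here z_{0.5} = 0, z_{0.75} = 0.6745.
So -25 = μ + 0σ and -18 = μ + 0.6745σ.
Subtracting: σ = (-18 − -25)/(0.6745 − (0)) = 10.378.
Then μ = -25 − (0)·10.378 = -25.000.

μ = -25.000, σ = 10.378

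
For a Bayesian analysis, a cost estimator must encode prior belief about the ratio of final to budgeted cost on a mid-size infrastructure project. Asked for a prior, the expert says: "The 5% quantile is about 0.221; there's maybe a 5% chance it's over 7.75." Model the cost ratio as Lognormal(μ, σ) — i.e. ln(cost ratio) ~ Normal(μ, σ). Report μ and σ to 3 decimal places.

If T ~ Lognormal(μ,σ) then ln T ~ Normal(μ,σ), so the p-quantile of ln T is μ + z_p·σ.
ln(0.221) = -1.51 and ln(7.75) = 2.048; z_{0.05} = -1.645, z_{0.95} = 1.645.
σ = (2.048 − -1.51)/(1.645 − (-1.645)) = 1.081.
μ = -1.51 − (-1.645)·1.081 = 0.269.

μ ≈ 0.269, σ ≈ 1.081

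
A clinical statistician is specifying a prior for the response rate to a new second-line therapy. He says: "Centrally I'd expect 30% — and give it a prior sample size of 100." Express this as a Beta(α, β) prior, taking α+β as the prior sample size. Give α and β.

Under the effective-sample-size interpretation, Beta(α, β) has prior mean α/(α+β) and prior sample size α+β.
So α+β = 100 and α/(α+β) = 0.3, giving α = 0.3·100 = 30 and β = 100 − 30 = 70.

α = 30, β = 70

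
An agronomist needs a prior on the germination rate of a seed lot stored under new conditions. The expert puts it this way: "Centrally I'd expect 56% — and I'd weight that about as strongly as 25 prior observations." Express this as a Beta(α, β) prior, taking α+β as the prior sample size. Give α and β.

α = 14, β = 11

Under the effective-sample-size interpretation, Beta(α, β) has prior mean α/(α+β) and prior sample size α+β.
So α+β = 25 and α/(α+β) = 0.56, giving α = 0.56·25 = 14 and β = 25 − 14 = 11.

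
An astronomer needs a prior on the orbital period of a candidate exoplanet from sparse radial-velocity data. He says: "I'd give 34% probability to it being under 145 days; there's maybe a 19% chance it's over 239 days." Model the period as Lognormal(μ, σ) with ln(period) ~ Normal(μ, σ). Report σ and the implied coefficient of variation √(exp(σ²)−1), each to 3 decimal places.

σ ≈ 0.387, CV ≈ 0.402

If T ~ Lognormal(μ,σ) then ln T ~ Normal(μ,σ), so the p-quantile of ln T is μ + z_p·σ.
ln(145) = 4.977 and ln(239) = 5.476; z_{0.34} = -0.4125, z_{0.81} = 0.8779.
σ = (5.476 − 4.977)/(0.8779 − (-0.4125)) = 0.387.
μ = 4.977 − (-0.4125)·0.387 = 5.136.
CV = √(exp(σ²)−1) = √(exp(0.1500)−1) = 0.402.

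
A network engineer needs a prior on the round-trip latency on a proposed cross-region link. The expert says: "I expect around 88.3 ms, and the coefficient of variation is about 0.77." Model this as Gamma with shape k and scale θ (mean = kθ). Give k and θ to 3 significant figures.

k ≈ 1.69, θ ≈ 52.4

For Gamma(k, scale θ): mean = kθ, variance = kθ², so CV = 1/√k.
CV = 0.77, hence k = 1/CV² = 1.69.
Then θ = mean/k = 88.3/1.69 = 52.4.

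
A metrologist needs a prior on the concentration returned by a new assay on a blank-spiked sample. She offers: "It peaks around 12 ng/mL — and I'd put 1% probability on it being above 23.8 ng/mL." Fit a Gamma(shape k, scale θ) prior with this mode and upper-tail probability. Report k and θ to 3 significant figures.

k ≈ 11.5, θ ≈ 1.14

Gamma(k,θ) with k>1 has mode (k−1)θ, so θ = 12/(k−1).
Need P(X < 23.8) = 0.99 with θ tied to k this way. Start at k = 2, θ = 12: P(X<23.8) ≈ 0.589.
Too low — raise k to concentrate. Iterating converges to k ≈ 11.5.
Then θ = 12/(11.5−1) ≈ 1.14.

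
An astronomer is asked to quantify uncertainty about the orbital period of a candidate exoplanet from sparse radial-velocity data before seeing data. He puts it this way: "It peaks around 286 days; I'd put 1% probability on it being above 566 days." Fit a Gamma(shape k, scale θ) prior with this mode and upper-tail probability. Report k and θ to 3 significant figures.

Gamma(k,θ) with k>1 has mode (k−1)θ, so θ = 286/(k−1).
Need P(X < 566) = 0.99 with θ tied to k this way. Start at k = 2, θ = 286: P(X<566) ≈ 0.588.
Too low — raise k to concentrate. Iterating converges to k ≈ 11.6.
Then θ = 286/(11.6−1) ≈ 27.1.

k ≈ 11.6, θ ≈ 27.1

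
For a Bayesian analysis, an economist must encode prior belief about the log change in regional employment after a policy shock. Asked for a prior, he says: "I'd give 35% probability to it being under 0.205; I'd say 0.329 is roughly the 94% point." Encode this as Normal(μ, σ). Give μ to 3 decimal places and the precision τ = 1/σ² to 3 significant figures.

The p-quantile of Normal(μ,σ) is μ + z_p·σ, with z_{0.35} = -0.3853 and z_{0.94} = 1.555.
Eliminate σ: μ = (z₂·x₁ − z₁·x₂)/(z₂ − z₁) = (1.555·0.205 − (-0.3853)·0.329)/1.94 = 0.230.
Then σ = (x₂ − x₁)/(z₂ − z₁) = (0.329 − 0.205)/1.94 = 0.064.
Precision τ = 1/σ² = 1/0.06391² = 245.

μ = 0.230, τ = 245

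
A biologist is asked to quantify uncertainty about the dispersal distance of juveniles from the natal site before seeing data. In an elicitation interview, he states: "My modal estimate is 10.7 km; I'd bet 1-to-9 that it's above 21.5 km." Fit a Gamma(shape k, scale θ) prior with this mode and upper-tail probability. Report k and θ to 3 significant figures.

Gamma(k,θ) with k>1 has mode (k−1)θ, so θ = 10.7/(k−1).
Need P(X < 21.5) = 0.9 with θ tied to k this way. Start at k = 2, θ = 10.7: P(X<21.5) ≈ 0.597.
Too low — raise k to concentrate. Iterating converges to k ≈ 4.94.
Then θ = 10.7/(4.94−1) ≈ 2.72.

k ≈ 4.94, θ ≈ 2.72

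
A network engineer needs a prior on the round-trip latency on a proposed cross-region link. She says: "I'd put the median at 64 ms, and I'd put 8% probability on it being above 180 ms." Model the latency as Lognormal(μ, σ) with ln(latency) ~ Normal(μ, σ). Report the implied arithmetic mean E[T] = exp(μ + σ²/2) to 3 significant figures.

If T ~ Lognormal(μ,σ) then ln T ~ Normal(μ,σ), so the p-quantile of ln T is μ + z_p·σ.
ln(64) = 4.159 and ln(180) = 5.193; z_{0.5} = 0, z_{0.92} = 1.405.
σ = (5.193 − 4.159)/(1.405 − (0)) = 0.736.
μ = 4.159 − (0)·0.736 = 4.159.
E[T] = exp(μ + σ²/2) = exp(4.159 + 0.2708) = 83.9 ms.

E[T] ≈ 83.9 ms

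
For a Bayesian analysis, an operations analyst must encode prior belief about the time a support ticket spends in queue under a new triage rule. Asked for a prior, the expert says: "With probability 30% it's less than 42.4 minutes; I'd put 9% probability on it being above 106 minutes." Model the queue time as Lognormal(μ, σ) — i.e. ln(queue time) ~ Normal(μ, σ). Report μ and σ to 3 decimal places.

If T ~ Lognormal(μ,σ) then ln T ~ Normal(μ,σ), so the p-quantile of ln T is μ + z_p·σ.
ln(42.4) = 3.747 and ln(106) = 4.663; z_{0.3} = -0.5244, z_{0.91} = 1.341.
σ = (4.663 − 3.747)/(1.341 − (-0.5244)) = 0.491.
μ = 3.747 − (-0.5244)·0.491 = 4.005.

μ ≈ 4.005, σ ≈ 0.491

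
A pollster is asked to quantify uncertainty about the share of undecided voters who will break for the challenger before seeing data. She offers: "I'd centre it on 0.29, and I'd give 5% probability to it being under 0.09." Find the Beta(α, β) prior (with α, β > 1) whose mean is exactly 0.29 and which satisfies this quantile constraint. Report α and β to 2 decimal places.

α ≈ 2.85, β ≈ 6.97

With mean 0.29 fixed, write α = 0.29s, β = 0.71s where s = α+β.
Need P(θ < 0.09) = 0.05 under Beta(0.29s, 0.71s). Normal approximation: (q−m)/√(m(1−m)/s) ≈ z_{0.05} = -1.64, so s ≈ 0.29·0.71·(-1.64)²/(0.09−0.29)² = 13.9.
At s = 13.9: P(θ<0.09) ≈ 0.022. Adjusting to match 0.05 gives s ≈ 9.82.
So α = 0.29·9.82 ≈ 2.85, β = 0.71·9.82 ≈ 6.97.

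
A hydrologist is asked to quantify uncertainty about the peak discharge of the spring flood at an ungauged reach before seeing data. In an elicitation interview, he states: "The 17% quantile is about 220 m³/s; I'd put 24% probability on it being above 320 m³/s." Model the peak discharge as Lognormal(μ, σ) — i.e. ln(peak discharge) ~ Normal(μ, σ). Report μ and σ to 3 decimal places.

If T ~ Lognormal(μ,σ) then ln T ~ Normal(μ,σ), so the p-quantile of ln T is μ + z_p·σ.
ln(220) = 5.394 and ln(320) = 5.768; z_{0.17} = -0.9542, z_{0.76} = 0.7063.
σ = (5.768 − 5.394)/(0.7063 − (-0.9542)) = 0.226.
μ = 5.394 − (-0.9542)·0.226 = 5.609.

μ ≈ 5.609, σ ≈ 0.226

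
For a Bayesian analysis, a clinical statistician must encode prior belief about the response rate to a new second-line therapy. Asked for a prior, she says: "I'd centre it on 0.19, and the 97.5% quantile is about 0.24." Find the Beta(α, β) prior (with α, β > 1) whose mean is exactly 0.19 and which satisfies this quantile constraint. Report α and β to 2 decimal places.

With mean 0.19 fixed, write α = 0.19s, β = 0.81s where s = α+β.
Need P(θ < 0.24) = 0.975 under Beta(0.19s, 0.81s). Normal approximation: (q−m)/√(m(1−m)/s) ≈ z_{0.975} = 1.96, so s ≈ 0.19·0.81·(1.96)²/(0.24−0.19)² = 236.5.
At s = 236.5: P(θ<0.24) ≈ 0.970. Adjusting to match 0.975 gives s ≈ 257.73.
So α = 0.19·257.73 ≈ 48.97, β = 0.81·257.73 ≈ 208.76.

α ≈ 48.97, β ≈ 208.76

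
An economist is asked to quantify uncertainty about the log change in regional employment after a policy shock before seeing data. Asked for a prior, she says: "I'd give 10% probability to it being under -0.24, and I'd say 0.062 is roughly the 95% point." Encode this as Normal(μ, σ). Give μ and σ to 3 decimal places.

μ = -0.108, σ = 0.103

For Normal(μ,σ), the p-quantile is μ + z_p·σ. Here z_{0.1} = -1.282, z_{0.95} = 1.645.
So -0.24 = μ − 1.282σ and 0.062 = μ + 1.645σ.
Subtracting: σ = (0.062 − -0.24)/(1.645 − (-1.282)) = 0.103.
Then μ = -0.24 − (-1.282)·0.103 = -0.108.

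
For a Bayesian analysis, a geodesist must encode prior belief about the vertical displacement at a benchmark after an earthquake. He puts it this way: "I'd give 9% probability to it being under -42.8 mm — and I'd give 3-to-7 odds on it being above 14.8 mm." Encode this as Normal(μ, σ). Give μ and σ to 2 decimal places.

The p-quantile of Normal(μ,σ) is μ + z_p·σ, with z_{0.09} = -1.341 and z_{0.7} = 0.5244.
Eliminate σ: μ = (z₂·x₁ − z₁·x₂)/(z₂ − z₁) = (0.5244·-42.8 − (-1.341)·14.8)/1.865 = -1.39.
Then σ = (x₂ − x₁)/(z₂ − z₁) = (14.8 − -42.8)/1.865 = 30.88.

μ = -1.39, σ = 30.88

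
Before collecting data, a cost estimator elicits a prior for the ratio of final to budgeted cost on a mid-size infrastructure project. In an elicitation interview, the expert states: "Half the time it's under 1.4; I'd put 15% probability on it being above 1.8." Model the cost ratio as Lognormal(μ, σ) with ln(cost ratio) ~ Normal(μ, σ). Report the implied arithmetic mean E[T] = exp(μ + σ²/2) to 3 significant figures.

E[T] ≈ 1.44

If T ~ Lognormal(μ,σ) then ln T ~ Normal(μ,σ), so the p-quantile of ln T is μ + z_p·σ.
ln(1.4) = 0.3365 and ln(1.8) = 0.5878; z_{0.5} = 0, z_{0.85} = 1.036.
σ = (0.5878 − 0.3365)/(1.036 − (0)) = 0.242.
μ = 0.3365 − (0)·0.242 = 0.336.
E[T] = exp(μ + σ²/2) = exp(0.336 + 0.0294) = 1.44.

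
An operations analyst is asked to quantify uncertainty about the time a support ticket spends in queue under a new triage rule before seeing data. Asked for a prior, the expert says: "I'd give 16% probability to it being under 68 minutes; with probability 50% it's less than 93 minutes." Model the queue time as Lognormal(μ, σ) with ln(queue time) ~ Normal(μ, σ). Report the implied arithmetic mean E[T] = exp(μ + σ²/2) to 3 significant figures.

E[T] ≈ 97.7 minutes

If T ~ Lognormal(μ,σ) then ln T ~ Normal(μ,σ), so the p-quantile of ln T is μ + z_p·σ.
ln(68) = 4.22 and ln(93) = 4.533; z_{0.16} = -0.9945, z_{0.5} = 0.
σ = (4.533 − 4.22)/(0 − (-0.9945)) = 0.315.
μ = 4.22 − (-0.9945)·0.315 = 4.533.
E[T] = exp(μ + σ²/2) = exp(4.533 + 0.0496) = 97.7 minutes.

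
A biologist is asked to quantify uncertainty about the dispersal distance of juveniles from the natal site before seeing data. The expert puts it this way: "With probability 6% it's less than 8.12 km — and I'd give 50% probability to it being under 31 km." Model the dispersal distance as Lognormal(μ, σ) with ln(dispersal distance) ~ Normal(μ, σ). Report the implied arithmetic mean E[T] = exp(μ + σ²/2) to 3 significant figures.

E[T] ≈ 44.9 km

If T ~ Lognormal(μ,σ) then ln T ~ Normal(μ,σ), so the p-quantile of ln T is μ + z_p·σ.
ln(8.12) = 2.094 and ln(31) = 3.434; z_{0.06} = -1.555, z_{0.5} = 0.
σ = (3.434 − 2.094)/(0 − (-1.555)) = 0.862.
μ = 2.094 − (-1.555)·0.862 = 3.434.
E[T] = exp(μ + σ²/2) = exp(3.434 + 0.3712) = 44.9 km.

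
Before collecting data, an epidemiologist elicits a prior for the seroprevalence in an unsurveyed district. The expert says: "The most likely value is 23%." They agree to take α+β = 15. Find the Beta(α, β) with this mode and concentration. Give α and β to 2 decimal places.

α = 3.99, β = 11.01

For α,β > 1 the Beta mode is (α−1)/(α+β−2). With α+β = 15, the mode is (α−1)/13.
Set (α−1)/13 = 0.23 → α = 1 + 0.23·13 = 3.99.
β = 15 − α = 11.01.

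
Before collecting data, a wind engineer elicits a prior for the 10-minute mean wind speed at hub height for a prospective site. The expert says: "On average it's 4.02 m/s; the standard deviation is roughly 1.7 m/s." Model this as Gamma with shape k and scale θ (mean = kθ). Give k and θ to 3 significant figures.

For Gamma(k, scale θ): mean = kθ, variance = kθ², so CV = 1/√k.
CV = SD/mean = 1.7/4.02 = 0.4229, hence k = 1/CV² = 5.59.
Then θ = mean/k = 4.02/5.59 = 0.719.

k ≈ 5.59, θ ≈ 0.719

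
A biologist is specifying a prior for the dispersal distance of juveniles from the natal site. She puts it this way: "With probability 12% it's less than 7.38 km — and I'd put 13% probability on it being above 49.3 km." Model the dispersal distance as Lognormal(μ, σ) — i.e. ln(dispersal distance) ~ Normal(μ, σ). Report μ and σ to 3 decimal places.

μ ≈ 2.968, σ ≈ 0.825

If T ~ Lognormal(μ,σ) then ln T ~ Normal(μ,σ), so the p-quantile of ln T is μ + z_p·σ.
ln(7.38) = 1.999 and ln(49.3) = 3.898; z_{0.12} = -1.175, z_{0.87} = 1.126.
σ = (3.898 − 1.999)/(1.126 − (-1.175)) = 0.825.
μ = 1.999 − (-1.175)·0.825 = 2.968.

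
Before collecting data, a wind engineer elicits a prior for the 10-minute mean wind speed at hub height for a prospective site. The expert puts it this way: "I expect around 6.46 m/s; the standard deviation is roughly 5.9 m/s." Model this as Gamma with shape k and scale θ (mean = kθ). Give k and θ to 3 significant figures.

k ≈ 1.2, θ ≈ 5.39

For Gamma(k, scale θ): mean = kθ, variance = kθ², so CV = 1/√k.
CV = SD/mean = 5.9/6.46 = 0.9133, hence k = 1/CV² = 1.2.
Then θ = mean/k = 6.46/1.2 = 5.39.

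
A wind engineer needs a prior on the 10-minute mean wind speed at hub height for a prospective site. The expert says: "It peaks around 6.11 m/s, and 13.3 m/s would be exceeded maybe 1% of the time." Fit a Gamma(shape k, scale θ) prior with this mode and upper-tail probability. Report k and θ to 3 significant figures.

Gamma(k,θ) with k>1 has mode (k−1)θ, so θ = 6.11/(k−1).
Need P(X < 13.3) = 0.99 with θ tied to k this way. Start at k = 2, θ = 6.11: P(X<13.3) ≈ 0.640.
Too low — raise k to concentrate. Iterating converges to k ≈ 8.99.
Then θ = 6.11/(8.99−1) ≈ 0.765.

k ≈ 8.99, θ ≈ 0.765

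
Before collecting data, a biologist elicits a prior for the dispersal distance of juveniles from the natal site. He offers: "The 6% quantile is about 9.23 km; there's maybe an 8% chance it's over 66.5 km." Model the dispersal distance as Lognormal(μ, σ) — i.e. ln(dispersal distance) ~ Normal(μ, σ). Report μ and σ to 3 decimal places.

μ ≈ 3.260, σ ≈ 0.667

If T ~ Lognormal(μ,σ) then ln T ~ Normal(μ,σ), so the p-quantile of ln T is μ + z_p·σ.
ln(9.23) = 2.222 and ln(66.5) = 4.197; z_{0.06} = -1.555, z_{0.92} = 1.405.
σ = (4.197 − 2.222)/(1.405 − (-1.555)) = 0.667.
μ = 2.222 − (-1.555)·0.667 = 3.260.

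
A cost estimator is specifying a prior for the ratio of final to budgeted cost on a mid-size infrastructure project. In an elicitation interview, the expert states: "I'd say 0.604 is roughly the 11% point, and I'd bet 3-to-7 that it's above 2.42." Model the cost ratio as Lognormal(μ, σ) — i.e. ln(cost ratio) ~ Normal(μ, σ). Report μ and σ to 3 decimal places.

If T ~ Lognormal(μ,σ) then ln T ~ Normal(μ,σ), so the p-quantile of ln T is μ + z_p·σ.
ln(0.604) = -0.5042 and ln(2.42) = 0.8838; z_{0.11} = -1.227, z_{0.7} = 0.5244.
σ = (0.8838 − -0.5042)/(0.5244 − (-1.227)) = 0.793.
μ = -0.5042 − (-1.227)·0.793 = 0.468.

μ ≈ 0.468, σ ≈ 0.793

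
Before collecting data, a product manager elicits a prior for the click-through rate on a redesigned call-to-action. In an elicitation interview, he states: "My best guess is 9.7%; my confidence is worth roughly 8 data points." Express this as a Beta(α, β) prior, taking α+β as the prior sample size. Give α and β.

α = 0.776, β = 7.224

Under the effective-sample-size interpretation, Beta(α, β) has prior mean α/(α+β) and prior sample size α+β.
So α+β = 8 and α/(α+β) = 0.097, giving α = 0.097·8 = 0.776 and β = 8 − 0.776 = 7.224.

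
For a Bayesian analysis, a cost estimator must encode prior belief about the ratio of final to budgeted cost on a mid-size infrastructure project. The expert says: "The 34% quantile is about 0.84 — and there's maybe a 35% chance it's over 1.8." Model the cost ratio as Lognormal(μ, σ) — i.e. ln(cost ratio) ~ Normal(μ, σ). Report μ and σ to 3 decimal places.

If T ~ Lognormal(μ,σ) then ln T ~ Normal(μ,σ), so the p-quantile of ln T is μ + z_p·σ.
ln(0.84) = -0.1744 and ln(1.8) = 0.5878; z_{0.34} = -0.4125, z_{0.65} = 0.3853.
σ = (0.5878 − -0.1744)/(0.3853 − (-0.4125)) = 0.955.
μ = -0.1744 − (-0.4125)·0.955 = 0.220.

μ ≈ 0.220, σ ≈ 0.955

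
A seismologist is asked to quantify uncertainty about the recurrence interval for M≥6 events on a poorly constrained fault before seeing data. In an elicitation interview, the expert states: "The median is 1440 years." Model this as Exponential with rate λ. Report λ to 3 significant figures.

λ ≈ 0.000481

Exponential median = ln 2 / λ, so λ = ln 2 / 1440.0 = 0.000481.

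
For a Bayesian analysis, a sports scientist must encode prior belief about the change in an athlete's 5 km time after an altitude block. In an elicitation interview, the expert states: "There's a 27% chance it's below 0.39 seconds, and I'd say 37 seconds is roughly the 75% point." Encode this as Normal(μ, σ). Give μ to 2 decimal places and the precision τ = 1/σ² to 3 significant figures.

μ = 17.82, τ = 0.00124

For Normal(μ,σ), the p-quantile is μ + z_p·σ. Here z_{0.27} = -0.6128, z_{0.75} = 0.6745.
So 0.39 = μ − 0.6128σ and 37 = μ + 0.6745σ.
Subtracting: σ = (37 − 0.39)/(0.6745 − (-0.6128)) = 28.44.
Then μ = 0.39 − (-0.6128)·28.44 = 17.82.
Precision τ = 1/σ² = 1/28.44² = 0.00124.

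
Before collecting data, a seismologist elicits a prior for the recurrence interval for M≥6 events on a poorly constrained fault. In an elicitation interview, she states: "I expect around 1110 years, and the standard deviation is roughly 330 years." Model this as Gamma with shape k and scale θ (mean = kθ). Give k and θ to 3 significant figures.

For Gamma(k, scale θ): mean = kθ, variance = kθ², so CV = 1/√k.
CV = SD/mean = 330/1110 = 0.2973, hence k = 1/CV² = 11.3.
Then θ = mean/k = 1110/11.3 = 98.1.

k ≈ 11.3, θ ≈ 98.1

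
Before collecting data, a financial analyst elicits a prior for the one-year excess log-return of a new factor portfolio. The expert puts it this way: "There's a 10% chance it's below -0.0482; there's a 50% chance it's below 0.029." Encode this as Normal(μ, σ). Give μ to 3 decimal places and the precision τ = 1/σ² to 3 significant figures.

μ = 0.029, τ = 276

For Normal(μ,σ), the p-quantile is μ + z_p·σ. Here z_{0.1} = -1.282, z_{0.5} = 0.
So -0.0482 = μ − 1.282σ and 0.029 = μ + 0σ.
Subtracting: σ = (0.029 − -0.0482)/(0 − (-1.282)) = 0.060.
Then μ = -0.0482 − (-1.282)·0.060 = 0.029.
Precision τ = 1/σ² = 1/0.06024² = 276.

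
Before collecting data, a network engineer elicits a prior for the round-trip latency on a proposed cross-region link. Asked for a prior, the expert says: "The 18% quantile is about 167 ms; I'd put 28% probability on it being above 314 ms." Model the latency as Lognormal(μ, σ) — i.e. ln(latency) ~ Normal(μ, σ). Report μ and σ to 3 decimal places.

If T ~ Lognormal(μ,σ) then ln T ~ Normal(μ,σ), so the p-quantile of ln T is μ + z_p·σ.
ln(167) = 5.118 and ln(314) = 5.749; z_{0.18} = -0.9154, z_{0.72} = 0.5828.
σ = (5.749 − 5.118)/(0.5828 − (-0.9154)) = 0.421.
μ = 5.118 − (-0.9154)·0.421 = 5.504.

μ ≈ 5.504, σ ≈ 0.421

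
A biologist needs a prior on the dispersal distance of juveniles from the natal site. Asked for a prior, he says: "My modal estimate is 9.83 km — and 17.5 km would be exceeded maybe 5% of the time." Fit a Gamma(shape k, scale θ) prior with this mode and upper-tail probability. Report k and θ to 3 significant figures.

Gamma(k,θ) with k>1 has mode (k−1)θ, so θ = 9.83/(k−1).
Need P(X < 17.5) = 0.95 with θ tied to k this way. Start at k = 2, θ = 9.83: P(X<17.5) ≈ 0.531.
Too low — raise k to concentrate. Iterating converges to k ≈ 9.38.
Then θ = 9.83/(9.38−1) ≈ 1.17.

k ≈ 9.38, θ ≈ 1.17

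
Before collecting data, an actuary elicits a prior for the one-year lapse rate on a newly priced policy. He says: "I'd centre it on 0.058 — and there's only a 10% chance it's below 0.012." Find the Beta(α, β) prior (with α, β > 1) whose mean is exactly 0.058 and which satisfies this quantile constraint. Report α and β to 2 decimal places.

α ≈ 1.52, β ≈ 24.70

With mean 0.058 fixed, write α = 0.058s, β = 0.942s where s = α+β.
Need P(θ < 0.012) = 0.1 under Beta(0.058s, 0.942s). Normal approximation: (q−m)/√(m(1−m)/s) ≈ z_{0.1} = -1.28, so s ≈ 0.058·0.942·(-1.28)²/(0.012−0.058)² = 42.4.
At s = 42.4: P(θ<0.012) ≈ 0.039. Adjusting to match 0.1 gives s ≈ 26.22.
So α = 0.058·26.22 ≈ 1.52, β = 0.942·26.22 ≈ 24.70.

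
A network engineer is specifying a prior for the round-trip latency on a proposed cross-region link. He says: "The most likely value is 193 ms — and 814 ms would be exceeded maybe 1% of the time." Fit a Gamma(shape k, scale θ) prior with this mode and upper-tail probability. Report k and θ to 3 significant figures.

Gamma(k,θ) with k>1 has mode (k−1)θ, so θ = 193/(k−1).
Need P(X < 814) = 0.99 with θ tied to k this way. Start at k = 2, θ = 193: P(X<814) ≈ 0.923.
Too low — raise k to concentrate. Iterating converges to k ≈ 2.99.
Then θ = 193/(2.99−1) ≈ 97.1.

k ≈ 2.99, θ ≈ 97.1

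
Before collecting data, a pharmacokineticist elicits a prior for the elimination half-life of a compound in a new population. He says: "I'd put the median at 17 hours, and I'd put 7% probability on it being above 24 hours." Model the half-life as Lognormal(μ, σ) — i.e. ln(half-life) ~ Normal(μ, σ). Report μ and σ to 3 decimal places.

μ ≈ 2.833, σ ≈ 0.234

If T ~ Lognormal(μ,σ) then ln T ~ Normal(μ,σ), so the p-quantile of ln T is μ + z_p·σ.
ln(17) = 2.833 and ln(24) = 3.178; z_{0.5} = 0, z_{0.93} = 1.476.
σ = (3.178 − 2.833)/(1.476 − (0)) = 0.234.
μ = 2.833 − (0)·0.234 = 2.833.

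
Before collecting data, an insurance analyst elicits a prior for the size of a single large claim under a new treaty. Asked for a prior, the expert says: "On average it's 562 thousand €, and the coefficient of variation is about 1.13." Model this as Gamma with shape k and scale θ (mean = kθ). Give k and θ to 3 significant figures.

k ≈ 0.783, θ ≈ 718

For Gamma(k, scale θ): mean = kθ, variance = kθ², so CV = 1/√k.
CV = 1.13, hence k = 1/CV² = 0.783.
Then θ = mean/k = 562/0.783 = 718.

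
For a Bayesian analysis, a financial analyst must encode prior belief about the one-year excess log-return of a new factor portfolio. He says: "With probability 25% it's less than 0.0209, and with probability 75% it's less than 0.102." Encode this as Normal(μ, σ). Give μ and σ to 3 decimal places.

The p-quantile of Normal(μ,σ) is μ + z_p·σ, with z_{0.25} = -0.6745 and z_{0.75} = 0.6745.
Eliminate σ: μ = (z₂·x₁ − z₁·x₂)/(z₂ − z₁) = (0.6745·0.0209 − (-0.6745)·0.102)/1.349 = 0.061.
Then σ = (x₂ − x₁)/(z₂ − z₁) = (0.102 − 0.0209)/1.349 = 0.060.

μ = 0.061, σ = 0.060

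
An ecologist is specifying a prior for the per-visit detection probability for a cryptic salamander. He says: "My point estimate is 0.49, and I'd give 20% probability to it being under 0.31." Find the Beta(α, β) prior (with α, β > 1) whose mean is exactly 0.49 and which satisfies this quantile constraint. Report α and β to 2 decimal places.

With mean 0.49 fixed, write α = 0.49s, β = 0.51s where s = α+β.
Need P(θ < 0.31) = 0.2 under Beta(0.49s, 0.51s). Normal approximation: (q−m)/√(m(1−m)/s) ≈ z_{0.2} = -0.842, so s ≈ 0.49·0.51·(-0.842)²/(0.31−0.49)² = 5.5.
At s = 5.5: P(θ<0.31) ≈ 0.203. Adjusting to match 0.2 gives s ≈ 5.59.
So α = 0.49·5.59 ≈ 2.74, β = 0.51·5.59 ≈ 2.85.

α ≈ 2.74, β ≈ 2.85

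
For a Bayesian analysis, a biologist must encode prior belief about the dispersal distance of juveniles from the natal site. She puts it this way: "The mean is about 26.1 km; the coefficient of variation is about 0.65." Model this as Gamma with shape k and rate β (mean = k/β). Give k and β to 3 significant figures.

k ≈ 2.37, β ≈ 0.0907

For Gamma(k, rate β): mean = k/β, variance = k/β², so CV = 1/√k.
CV = 0.65, hence k = 1/CV² = 2.37.
Then β = k/mean = 2.37/26.1 = 0.0907.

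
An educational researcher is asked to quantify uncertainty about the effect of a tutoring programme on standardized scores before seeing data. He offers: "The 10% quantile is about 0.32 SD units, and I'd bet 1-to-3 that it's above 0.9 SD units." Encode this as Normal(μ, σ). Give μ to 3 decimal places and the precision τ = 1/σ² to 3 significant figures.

μ = 0.700, τ = 11.4

The p-quantile of Normal(μ,σ) is μ + z_p·σ, with z_{0.1} = -1.282 and z_{0.75} = 0.6745.
Eliminate σ: μ = (z₂·x₁ − z₁·x₂)/(z₂ − z₁) = (0.6745·0.32 − (-1.282)·0.9)/1.956 = 0.700.
Then σ = (x₂ − x₁)/(z₂ − z₁) = (0.9 − 0.32)/1.956 = 0.297.
Precision τ = 1/σ² = 1/0.2965² = 11.4.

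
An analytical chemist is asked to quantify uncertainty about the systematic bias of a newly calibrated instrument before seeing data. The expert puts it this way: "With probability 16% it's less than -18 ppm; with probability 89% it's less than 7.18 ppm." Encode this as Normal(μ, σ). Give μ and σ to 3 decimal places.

For Normal(μ,σ), the p-quantile is μ + z_p·σ. Here z_{0.16} = -0.9945, z_{0.89} = 1.227.
So -18 = μ − 0.9945σ and 7.18 = μ + 1.227σ.
Subtracting: σ = (7.18 − -18)/(1.227 − (-0.9945)) = 11.337.
Then μ = -18 − (-0.9945)·11.337 = -6.726.

μ = -6.726, σ = 11.337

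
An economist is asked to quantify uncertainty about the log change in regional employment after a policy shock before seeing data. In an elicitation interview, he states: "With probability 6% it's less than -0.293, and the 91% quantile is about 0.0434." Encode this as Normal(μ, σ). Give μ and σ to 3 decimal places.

μ = -0.112, σ = 0.116

The p-quantile of Normal(μ,σ) is μ + z_p·σ, with z_{0.06} = -1.555 and z_{0.91} = 1.341.
Eliminate σ: μ = (z₂·x₁ − z₁·x₂)/(z₂ − z₁) = (1.341·-0.293 − (-1.555)·0.0434)/2.896 = -0.112.
Then σ = (x₂ − x₁)/(z₂ − z₁) = (0.0434 − -0.293)/2.896 = 0.116.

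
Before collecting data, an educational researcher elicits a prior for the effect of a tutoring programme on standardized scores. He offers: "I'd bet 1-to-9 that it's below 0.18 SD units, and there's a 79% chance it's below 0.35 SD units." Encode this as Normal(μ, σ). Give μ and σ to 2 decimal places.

The p-quantile of Normal(μ,σ) is μ + z_p·σ, with z_{0.1} = -1.282 and z_{0.79} = 0.8064.
Eliminate σ: μ = (z₂·x₁ − z₁·x₂)/(z₂ − z₁) = (0.8064·0.18 − (-1.282)·0.35)/2.088 = 0.28.
Then σ = (x₂ − x₁)/(z₂ − z₁) = (0.35 − 0.18)/2.088 = 0.08.

μ = 0.28, σ = 0.08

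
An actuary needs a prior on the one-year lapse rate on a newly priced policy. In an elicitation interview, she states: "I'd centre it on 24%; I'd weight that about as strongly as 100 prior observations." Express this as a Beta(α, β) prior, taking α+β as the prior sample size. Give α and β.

α = 24, β = 76

Under the effective-sample-size interpretation, Beta(α, β) has prior mean α/(α+β) and prior sample size α+β.
So α+β = 100 and α/(α+β) = 0.24, giving α = 0.24·100 = 24 and β = 100 − 24 = 76.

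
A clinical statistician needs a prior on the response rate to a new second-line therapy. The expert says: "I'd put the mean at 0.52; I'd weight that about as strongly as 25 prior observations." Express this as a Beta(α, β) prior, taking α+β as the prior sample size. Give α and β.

α = 13, β = 12

Under the effective-sample-size interpretation, Beta(α, β) has prior mean α/(α+β) and prior sample size α+β.
So α+β = 25 and α/(α+β) = 0.52, giving α = 0.52·25 = 13 and β = 25 − 13 = 12.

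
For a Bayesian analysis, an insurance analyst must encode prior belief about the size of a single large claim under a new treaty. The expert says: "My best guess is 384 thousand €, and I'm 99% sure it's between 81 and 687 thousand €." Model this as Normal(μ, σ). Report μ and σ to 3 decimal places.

μ = 384.000, σ = 117.632

A symmetric 99% interval runs μ ± z·σ with z = 2.576.
Half-width = 303, so σ = 303/2.576 = 117.632.
μ is the stated best guess, 384.000.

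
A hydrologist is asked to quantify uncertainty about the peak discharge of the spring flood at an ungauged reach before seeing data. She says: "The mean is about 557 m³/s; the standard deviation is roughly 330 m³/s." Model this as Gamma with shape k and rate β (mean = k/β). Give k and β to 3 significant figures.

k ≈ 2.85, β ≈ 0.00511

For Gamma(k, rate β): mean = k/β, variance = k/β², so CV = 1/√k.
CV = SD/mean = 330/557 = 0.5925, hence k = 1/CV² = 2.85.
Then β = k/mean = 2.85/557 = 0.00511.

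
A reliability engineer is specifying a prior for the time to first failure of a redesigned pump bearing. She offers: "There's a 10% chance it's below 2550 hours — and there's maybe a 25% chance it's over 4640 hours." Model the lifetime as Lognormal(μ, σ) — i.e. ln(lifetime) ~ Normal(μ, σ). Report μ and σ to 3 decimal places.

If T ~ Lognormal(μ,σ) then ln T ~ Normal(μ,σ), so the p-quantile of ln T is μ + z_p·σ.
ln(2550) = 7.844 and ln(4640) = 8.442; z_{0.1} = -1.282, z_{0.75} = 0.6745.
σ = (8.442 − 7.844)/(0.6745 − (-1.282)) = 0.306.
μ = 7.844 − (-1.282)·0.306 = 8.236.

μ ≈ 8.236, σ ≈ 0.306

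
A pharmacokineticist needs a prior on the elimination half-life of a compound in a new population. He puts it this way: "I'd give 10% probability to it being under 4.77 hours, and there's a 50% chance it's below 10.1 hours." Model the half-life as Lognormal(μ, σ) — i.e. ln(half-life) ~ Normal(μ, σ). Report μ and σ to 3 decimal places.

μ ≈ 2.313, σ ≈ 0.585

If T ~ Lognormal(μ,σ) then ln T ~ Normal(μ,σ), so the p-quantile of ln T is μ + z_p·σ.
ln(4.77) = 1.562 and ln(10.1) = 2.313; z_{0.1} = -1.282, z_{0.5} = 0.
σ = (2.313 − 1.562)/(0 − (-1.282)) = 0.585.
μ = 1.562 − (-1.282)·0.585 = 2.313.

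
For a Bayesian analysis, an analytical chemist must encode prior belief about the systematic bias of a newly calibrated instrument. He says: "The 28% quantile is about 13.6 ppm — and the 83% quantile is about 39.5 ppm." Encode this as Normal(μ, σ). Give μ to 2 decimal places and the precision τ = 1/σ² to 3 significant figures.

For Normal(μ,σ), the p-quantile is μ + z_p·σ. Here z_{0.28} = -0.5828, z_{0.83} = 0.9542.
So 13.6 = μ − 0.5828σ and 39.5 = μ + 0.9542σ.
Subtracting: σ = (39.5 − 13.6)/(0.9542 − (-0.5828)) = 16.85.
Then μ = 13.6 − (-0.5828)·16.85 = 23.42.
Precision τ = 1/σ² = 1/16.85² = 0.00352.

μ = 23.42, τ = 0.00352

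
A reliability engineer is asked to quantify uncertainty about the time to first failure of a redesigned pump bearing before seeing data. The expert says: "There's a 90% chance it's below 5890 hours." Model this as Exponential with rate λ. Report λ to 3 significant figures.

P(T < 5890.0) = 1 − e^(−λ·5890.0) = 0.9, so λ = −ln(1−0.9)/5890.0 = −ln(0.1)/5890.0 = 0.000391.

λ ≈ 0.000391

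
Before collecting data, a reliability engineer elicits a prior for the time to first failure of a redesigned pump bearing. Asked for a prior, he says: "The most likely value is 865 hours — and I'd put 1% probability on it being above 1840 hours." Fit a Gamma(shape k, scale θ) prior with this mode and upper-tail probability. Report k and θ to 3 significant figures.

k ≈ 9.52, θ ≈ 102

Gamma(k,θ) with k>1 has mode (k−1)θ, so θ = 865/(k−1).
Need P(X < 1840) = 0.99 with θ tied to k this way. Start at k = 2, θ = 865: P(X<1840) ≈ 0.627.
Too low — raise k to concentrate. Iterating converges to k ≈ 9.52.
Then θ = 865/(9.52−1) ≈ 102.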